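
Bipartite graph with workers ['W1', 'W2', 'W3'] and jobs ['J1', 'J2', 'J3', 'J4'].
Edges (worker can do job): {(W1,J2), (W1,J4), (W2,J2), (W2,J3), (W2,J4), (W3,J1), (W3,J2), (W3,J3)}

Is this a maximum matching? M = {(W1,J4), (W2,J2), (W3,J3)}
Yes, size 3 is maximum

Proposed matching has size 3.
Maximum matching size for this graph: 3.

This is a maximum matching.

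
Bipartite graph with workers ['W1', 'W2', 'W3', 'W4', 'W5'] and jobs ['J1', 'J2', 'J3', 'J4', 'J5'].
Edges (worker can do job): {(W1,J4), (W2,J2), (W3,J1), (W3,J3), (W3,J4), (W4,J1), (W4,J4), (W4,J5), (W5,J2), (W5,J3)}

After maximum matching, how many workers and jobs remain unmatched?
Unmatched: 0 workers, 0 jobs

Maximum matching size: 5
Workers: 5 total, 5 matched, 0 unmatched
Jobs: 5 total, 5 matched, 0 unmatched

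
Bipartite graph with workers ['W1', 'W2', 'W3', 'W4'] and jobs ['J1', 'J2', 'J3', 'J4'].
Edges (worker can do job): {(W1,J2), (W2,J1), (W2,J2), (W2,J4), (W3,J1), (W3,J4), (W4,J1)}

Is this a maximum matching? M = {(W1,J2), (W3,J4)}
No, size 2 is not maximum

Proposed matching has size 2.
Maximum matching size for this graph: 3.

This is NOT maximum - can be improved to size 3.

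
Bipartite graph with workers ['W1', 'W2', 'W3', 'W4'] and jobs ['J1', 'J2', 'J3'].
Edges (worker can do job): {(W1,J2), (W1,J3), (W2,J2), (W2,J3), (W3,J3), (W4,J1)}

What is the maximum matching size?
Maximum matching size = 3

Maximum matching: {(W1,J2), (W3,J3), (W4,J1)}
Size: 3

This assigns 3 workers to 3 distinct jobs.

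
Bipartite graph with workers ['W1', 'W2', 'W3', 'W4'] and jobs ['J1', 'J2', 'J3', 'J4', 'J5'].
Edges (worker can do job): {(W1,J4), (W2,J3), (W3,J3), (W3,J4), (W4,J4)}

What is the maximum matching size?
Maximum matching size = 2

Maximum matching: {(W3,J3), (W4,J4)}
Size: 2

This assigns 2 workers to 2 distinct jobs.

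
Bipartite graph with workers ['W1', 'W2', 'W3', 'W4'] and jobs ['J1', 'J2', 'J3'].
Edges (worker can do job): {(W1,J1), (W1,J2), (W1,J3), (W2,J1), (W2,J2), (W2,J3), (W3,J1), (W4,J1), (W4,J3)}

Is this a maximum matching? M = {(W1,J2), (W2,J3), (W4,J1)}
Yes, size 3 is maximum

Proposed matching has size 3.
Maximum matching size for this graph: 3.

This is a maximum matching.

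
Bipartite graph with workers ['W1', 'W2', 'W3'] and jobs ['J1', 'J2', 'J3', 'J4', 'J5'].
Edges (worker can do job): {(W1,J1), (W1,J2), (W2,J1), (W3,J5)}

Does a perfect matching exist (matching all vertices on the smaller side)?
Yes, perfect matching exists (size 3)

Perfect matching: {(W1,J2), (W2,J1), (W3,J5)}
All 3 vertices on the smaller side are matched.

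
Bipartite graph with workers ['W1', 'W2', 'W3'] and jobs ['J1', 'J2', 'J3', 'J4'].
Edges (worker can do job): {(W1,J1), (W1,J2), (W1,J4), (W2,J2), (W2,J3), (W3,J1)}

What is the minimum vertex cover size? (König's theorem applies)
Minimum vertex cover size = 3

By König's theorem: in bipartite graphs,
min vertex cover = max matching = 3

Maximum matching has size 3, so minimum vertex cover also has size 3.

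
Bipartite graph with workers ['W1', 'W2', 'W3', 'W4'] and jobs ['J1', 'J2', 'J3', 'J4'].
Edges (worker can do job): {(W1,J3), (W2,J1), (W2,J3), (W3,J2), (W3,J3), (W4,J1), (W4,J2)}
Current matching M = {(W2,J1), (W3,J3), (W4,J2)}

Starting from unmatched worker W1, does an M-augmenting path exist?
No augmenting path from W1

Alternating search from W1 reaches jobs: {J1, J2, J3}.
Every reachable job is already matched in M, and following those matched edges back to workers exposes no further unvisited jobs.
No M-augmenting path from W1 exists.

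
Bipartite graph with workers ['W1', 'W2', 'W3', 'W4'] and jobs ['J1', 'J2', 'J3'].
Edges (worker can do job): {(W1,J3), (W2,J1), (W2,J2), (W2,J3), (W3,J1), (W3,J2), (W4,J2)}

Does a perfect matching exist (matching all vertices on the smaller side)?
Yes, perfect matching exists (size 3)

Perfect matching: {(W1,J3), (W3,J1), (W4,J2)}
All 3 vertices on the smaller side are matched.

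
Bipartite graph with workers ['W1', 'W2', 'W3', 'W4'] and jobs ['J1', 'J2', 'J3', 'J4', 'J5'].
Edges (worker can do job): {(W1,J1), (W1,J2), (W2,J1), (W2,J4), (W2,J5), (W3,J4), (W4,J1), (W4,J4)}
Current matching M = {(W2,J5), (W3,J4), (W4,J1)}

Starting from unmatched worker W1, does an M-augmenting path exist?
Yes: W1 → J2

An M-augmenting path alternates non-matching / matching edges, starting and ending at unmatched vertices.
Path: W1 → J2
(J2 is unmatched in M, so the path is augmenting.)
Flipping edges along this path would increase |M| from 3 to 4.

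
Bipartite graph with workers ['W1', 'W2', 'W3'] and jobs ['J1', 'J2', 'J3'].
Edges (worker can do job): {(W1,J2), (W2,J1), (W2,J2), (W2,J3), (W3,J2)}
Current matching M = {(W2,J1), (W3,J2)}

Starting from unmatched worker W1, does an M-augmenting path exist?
No augmenting path from W1

Alternating search from W1 reaches jobs: {J2}.
Every reachable job is already matched in M, and following those matched edges back to workers exposes no further unvisited jobs.
No M-augmenting path from W1 exists.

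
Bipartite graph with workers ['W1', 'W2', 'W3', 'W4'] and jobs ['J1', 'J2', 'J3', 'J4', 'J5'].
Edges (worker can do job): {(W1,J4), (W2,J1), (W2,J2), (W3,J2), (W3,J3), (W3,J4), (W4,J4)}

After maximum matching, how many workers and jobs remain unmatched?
Unmatched: 1 workers, 2 jobs

Maximum matching size: 3
Workers: 4 total, 3 matched, 1 unmatched
Jobs: 5 total, 3 matched, 2 unmatched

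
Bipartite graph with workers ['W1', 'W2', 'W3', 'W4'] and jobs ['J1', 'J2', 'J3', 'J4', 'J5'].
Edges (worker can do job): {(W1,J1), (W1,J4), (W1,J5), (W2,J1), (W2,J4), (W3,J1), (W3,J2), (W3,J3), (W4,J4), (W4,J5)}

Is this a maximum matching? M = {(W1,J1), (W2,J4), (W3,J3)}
No, size 3 is not maximum

Proposed matching has size 3.
Maximum matching size for this graph: 4.

This is NOT maximum - can be improved to size 4.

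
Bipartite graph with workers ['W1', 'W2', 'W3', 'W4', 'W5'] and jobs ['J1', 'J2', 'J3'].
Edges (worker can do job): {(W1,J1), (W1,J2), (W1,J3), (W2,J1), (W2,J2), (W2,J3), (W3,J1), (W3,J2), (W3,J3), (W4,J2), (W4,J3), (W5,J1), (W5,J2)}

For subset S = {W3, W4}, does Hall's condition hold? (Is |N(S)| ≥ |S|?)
Yes: |N(S)| = 3, |S| = 2

Subset S = {W3, W4}
Neighbors N(S) = {J1, J2, J3}

|N(S)| = 3, |S| = 2
Hall's condition: |N(S)| ≥ |S| is satisfied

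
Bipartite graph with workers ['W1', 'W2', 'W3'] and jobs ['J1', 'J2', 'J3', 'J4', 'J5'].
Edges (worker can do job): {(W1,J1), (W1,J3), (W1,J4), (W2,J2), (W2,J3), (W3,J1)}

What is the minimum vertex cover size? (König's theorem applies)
Minimum vertex cover size = 3

By König's theorem: in bipartite graphs,
min vertex cover = max matching = 3

Maximum matching has size 3, so minimum vertex cover also has size 3.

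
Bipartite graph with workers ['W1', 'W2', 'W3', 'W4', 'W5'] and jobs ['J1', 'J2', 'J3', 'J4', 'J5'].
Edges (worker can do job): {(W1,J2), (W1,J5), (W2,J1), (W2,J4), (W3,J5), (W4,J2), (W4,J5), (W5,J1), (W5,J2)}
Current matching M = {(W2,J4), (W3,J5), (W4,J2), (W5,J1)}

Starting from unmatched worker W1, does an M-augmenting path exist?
No augmenting path from W1

Alternating search from W1 reaches jobs: {J2, J5}.
Every reachable job is already matched in M, and following those matched edges back to workers exposes no further unvisited jobs.
No M-augmenting path from W1 exists.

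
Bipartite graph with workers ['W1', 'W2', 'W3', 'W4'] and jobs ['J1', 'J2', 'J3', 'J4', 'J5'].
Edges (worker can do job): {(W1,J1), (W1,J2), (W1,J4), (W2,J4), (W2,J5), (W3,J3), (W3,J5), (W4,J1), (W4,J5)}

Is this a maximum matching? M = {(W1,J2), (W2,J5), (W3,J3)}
No, size 3 is not maximum

Proposed matching has size 3.
Maximum matching size for this graph: 4.

This is NOT maximum - can be improved to size 4.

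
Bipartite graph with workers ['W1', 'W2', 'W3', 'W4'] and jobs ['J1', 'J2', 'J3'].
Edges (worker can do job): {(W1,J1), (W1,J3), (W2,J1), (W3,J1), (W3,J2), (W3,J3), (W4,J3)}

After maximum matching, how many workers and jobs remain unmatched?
Unmatched: 1 workers, 0 jobs

Maximum matching size: 3
Workers: 4 total, 3 matched, 1 unmatched
Jobs: 3 total, 3 matched, 0 unmatched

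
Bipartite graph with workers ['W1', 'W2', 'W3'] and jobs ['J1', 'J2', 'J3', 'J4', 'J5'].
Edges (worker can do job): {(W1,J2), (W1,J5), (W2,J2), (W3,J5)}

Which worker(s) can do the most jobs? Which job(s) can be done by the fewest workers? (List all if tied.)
Most versatile: W1 (2 jobs); Least covered: J1, J3, J4 (0 workers)

Worker degrees (jobs they can do): W1:2, W2:1, W3:1
Job degrees (workers who can do it): J1:0, J2:2, J3:0, J4:0, J5:2

Maximum worker degree is 2, achieved by: W1
Minimum job degree is 0, achieved by: J1, J3, J4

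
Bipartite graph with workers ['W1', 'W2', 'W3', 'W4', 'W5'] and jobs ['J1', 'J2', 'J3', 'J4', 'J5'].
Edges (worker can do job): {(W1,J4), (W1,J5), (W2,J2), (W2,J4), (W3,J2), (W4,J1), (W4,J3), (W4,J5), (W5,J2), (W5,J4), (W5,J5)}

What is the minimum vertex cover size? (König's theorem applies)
Minimum vertex cover size = 4

By König's theorem: in bipartite graphs,
min vertex cover = max matching = 4

Maximum matching has size 4, so minimum vertex cover also has size 4.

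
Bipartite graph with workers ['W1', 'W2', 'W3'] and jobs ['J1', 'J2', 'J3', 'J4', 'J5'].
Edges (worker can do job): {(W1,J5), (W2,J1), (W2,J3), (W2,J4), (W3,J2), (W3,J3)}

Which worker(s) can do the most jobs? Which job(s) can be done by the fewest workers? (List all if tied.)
Most versatile: W2 (3 jobs); Least covered: J1, J2, J4, J5 (1 workers)

Worker degrees (jobs they can do): W1:1, W2:3, W3:2
Job degrees (workers who can do it): J1:1, J2:1, J3:2, J4:1, J5:1

Maximum worker degree is 3, achieved by: W2
Minimum job degree is 1, achieved by: J1, J2, J4, J5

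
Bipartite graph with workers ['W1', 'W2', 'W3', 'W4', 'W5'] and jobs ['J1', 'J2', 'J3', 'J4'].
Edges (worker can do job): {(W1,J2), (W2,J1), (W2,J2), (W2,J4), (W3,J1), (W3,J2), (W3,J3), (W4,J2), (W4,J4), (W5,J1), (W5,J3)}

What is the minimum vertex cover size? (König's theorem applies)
Minimum vertex cover size = 4

By König's theorem: in bipartite graphs,
min vertex cover = max matching = 4

Maximum matching has size 4, so minimum vertex cover also has size 4.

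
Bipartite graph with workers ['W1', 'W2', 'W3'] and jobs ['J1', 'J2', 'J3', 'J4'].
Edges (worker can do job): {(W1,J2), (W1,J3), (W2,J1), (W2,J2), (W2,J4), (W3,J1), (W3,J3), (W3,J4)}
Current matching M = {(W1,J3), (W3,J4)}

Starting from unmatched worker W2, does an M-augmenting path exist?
Yes: W2 → J1

An M-augmenting path alternates non-matching / matching edges, starting and ending at unmatched vertices.
Path: W2 → J1
(J1 is unmatched in M, so the path is augmenting.)
Flipping edges along this path would increase |M| from 2 to 3.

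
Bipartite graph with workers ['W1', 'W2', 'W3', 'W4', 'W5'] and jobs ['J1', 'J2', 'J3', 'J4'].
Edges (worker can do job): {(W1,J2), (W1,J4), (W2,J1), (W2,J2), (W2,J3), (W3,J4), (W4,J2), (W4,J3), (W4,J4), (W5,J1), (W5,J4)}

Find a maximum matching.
Matching: {(W1,J2), (W3,J4), (W4,J3), (W5,J1)}

Maximum matching (size 4):
  W1 → J2
  W3 → J4
  W4 → J3
  W5 → J1

Each worker is assigned to at most one job, and each job to at most one worker.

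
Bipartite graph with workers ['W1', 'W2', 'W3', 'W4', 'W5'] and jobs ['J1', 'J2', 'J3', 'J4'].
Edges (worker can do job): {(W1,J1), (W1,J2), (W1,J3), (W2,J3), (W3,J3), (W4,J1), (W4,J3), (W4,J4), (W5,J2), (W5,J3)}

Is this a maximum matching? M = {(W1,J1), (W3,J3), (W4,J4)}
No, size 3 is not maximum

Proposed matching has size 3.
Maximum matching size for this graph: 4.

This is NOT maximum - can be improved to size 4.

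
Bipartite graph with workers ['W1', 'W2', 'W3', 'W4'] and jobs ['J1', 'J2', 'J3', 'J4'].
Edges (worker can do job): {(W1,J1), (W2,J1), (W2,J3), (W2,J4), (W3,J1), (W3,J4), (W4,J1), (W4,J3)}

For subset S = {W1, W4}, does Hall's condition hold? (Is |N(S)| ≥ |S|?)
Yes: |N(S)| = 2, |S| = 2

Subset S = {W1, W4}
Neighbors N(S) = {J1, J3}

|N(S)| = 2, |S| = 2
Hall's condition: |N(S)| ≥ |S| is satisfied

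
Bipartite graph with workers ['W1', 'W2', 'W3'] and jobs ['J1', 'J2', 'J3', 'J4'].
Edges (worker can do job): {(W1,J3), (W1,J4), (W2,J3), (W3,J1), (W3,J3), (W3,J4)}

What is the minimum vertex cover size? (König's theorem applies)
Minimum vertex cover size = 3

By König's theorem: in bipartite graphs,
min vertex cover = max matching = 3

Maximum matching has size 3, so minimum vertex cover also has size 3.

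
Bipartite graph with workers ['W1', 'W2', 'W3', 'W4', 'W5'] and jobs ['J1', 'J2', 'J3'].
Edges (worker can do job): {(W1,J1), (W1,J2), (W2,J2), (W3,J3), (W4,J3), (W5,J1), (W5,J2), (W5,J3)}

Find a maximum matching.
Matching: {(W1,J1), (W3,J3), (W5,J2)}

Maximum matching (size 3):
  W1 → J1
  W3 → J3
  W5 → J2

Each worker is assigned to at most one job, and each job to at most one worker.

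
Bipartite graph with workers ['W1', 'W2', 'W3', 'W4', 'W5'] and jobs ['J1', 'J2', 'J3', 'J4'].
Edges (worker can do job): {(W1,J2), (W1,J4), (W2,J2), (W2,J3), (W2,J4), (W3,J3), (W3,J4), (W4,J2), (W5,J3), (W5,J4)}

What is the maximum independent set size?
Maximum independent set = 6

By König's theorem:
- Min vertex cover = Max matching = 3
- Max independent set = Total vertices - Min vertex cover
- Max independent set = 9 - 3 = 6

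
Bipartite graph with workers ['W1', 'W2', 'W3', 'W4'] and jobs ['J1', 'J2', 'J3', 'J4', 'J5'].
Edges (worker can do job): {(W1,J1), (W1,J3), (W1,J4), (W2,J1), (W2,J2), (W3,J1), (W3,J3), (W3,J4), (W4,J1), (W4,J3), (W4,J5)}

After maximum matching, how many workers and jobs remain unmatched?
Unmatched: 0 workers, 1 jobs

Maximum matching size: 4
Workers: 4 total, 4 matched, 0 unmatched
Jobs: 5 total, 4 matched, 1 unmatched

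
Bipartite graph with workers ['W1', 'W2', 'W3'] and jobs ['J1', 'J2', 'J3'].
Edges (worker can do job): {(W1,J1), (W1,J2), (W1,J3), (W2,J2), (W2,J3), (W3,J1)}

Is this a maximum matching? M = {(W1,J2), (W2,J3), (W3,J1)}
Yes, size 3 is maximum

Proposed matching has size 3.
Maximum matching size for this graph: 3.

This is a maximum matching.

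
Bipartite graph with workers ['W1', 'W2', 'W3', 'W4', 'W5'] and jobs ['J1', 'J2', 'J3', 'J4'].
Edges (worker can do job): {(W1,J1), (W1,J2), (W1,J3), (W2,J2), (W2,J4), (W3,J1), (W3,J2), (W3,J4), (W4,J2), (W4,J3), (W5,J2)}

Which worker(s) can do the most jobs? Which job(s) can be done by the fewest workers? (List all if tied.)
Most versatile: W1, W3 (3 jobs); Least covered: J1, J3, J4 (2 workers)

Worker degrees (jobs they can do): W1:3, W2:2, W3:3, W4:2, W5:1
Job degrees (workers who can do it): J1:2, J2:5, J3:2, J4:2

Maximum worker degree is 3, achieved by: W1, W3
Minimum job degree is 2, achieved by: J1, J3, J4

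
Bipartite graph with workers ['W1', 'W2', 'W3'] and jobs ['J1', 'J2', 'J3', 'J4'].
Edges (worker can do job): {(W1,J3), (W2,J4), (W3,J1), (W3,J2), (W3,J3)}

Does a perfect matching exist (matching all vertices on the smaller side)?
Yes, perfect matching exists (size 3)

Perfect matching: {(W1,J3), (W2,J4), (W3,J2)}
All 3 vertices on the smaller side are matched.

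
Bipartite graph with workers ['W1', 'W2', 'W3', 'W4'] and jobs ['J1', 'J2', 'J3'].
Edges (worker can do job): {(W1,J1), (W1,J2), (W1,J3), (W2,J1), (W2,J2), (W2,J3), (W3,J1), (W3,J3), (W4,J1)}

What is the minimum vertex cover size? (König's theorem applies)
Minimum vertex cover size = 3

By König's theorem: in bipartite graphs,
min vertex cover = max matching = 3

Maximum matching has size 3, so minimum vertex cover also has size 3.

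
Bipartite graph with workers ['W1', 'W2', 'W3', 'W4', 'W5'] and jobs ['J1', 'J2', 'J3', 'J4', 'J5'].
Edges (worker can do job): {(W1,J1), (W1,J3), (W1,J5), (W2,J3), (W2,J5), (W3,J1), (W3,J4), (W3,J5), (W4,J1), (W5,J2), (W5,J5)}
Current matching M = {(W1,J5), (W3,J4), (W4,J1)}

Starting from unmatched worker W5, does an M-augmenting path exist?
Yes: W5 → J2

An M-augmenting path alternates non-matching / matching edges, starting and ending at unmatched vertices.
Path: W5 → J2
(J2 is unmatched in M, so the path is augmenting.)
Flipping edges along this path would increase |M| from 3 to 4.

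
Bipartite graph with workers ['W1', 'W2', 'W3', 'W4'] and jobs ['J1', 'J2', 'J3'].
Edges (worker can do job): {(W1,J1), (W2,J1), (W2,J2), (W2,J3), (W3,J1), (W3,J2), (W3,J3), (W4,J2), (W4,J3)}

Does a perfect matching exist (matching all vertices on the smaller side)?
Yes, perfect matching exists (size 3)

Perfect matching: {(W2,J2), (W3,J1), (W4,J3)}
All 3 vertices on the smaller side are matched.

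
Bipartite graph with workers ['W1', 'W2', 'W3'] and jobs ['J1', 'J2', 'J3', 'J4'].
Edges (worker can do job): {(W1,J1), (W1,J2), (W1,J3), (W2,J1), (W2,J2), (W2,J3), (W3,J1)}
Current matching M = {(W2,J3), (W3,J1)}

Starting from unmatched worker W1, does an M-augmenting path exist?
Yes: W1 → J2

An M-augmenting path alternates non-matching / matching edges, starting and ending at unmatched vertices.
Path: W1 → J2
(J2 is unmatched in M, so the path is augmenting.)
Flipping edges along this path would increase |M| from 2 to 3.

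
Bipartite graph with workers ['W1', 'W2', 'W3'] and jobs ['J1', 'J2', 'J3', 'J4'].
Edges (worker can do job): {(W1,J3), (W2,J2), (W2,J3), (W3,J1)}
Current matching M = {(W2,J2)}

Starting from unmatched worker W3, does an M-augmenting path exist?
Yes: W3 → J1

An M-augmenting path alternates non-matching / matching edges, starting and ending at unmatched vertices.
Path: W3 → J1
(J1 is unmatched in M, so the path is augmenting.)
Flipping edges along this path would increase |M| from 1 to 2.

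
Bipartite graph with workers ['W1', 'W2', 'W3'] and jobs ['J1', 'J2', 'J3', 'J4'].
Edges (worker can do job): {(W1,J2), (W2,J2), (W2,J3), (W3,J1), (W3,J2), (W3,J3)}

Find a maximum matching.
Matching: {(W1,J2), (W2,J3), (W3,J1)}

Maximum matching (size 3):
  W1 → J2
  W2 → J3
  W3 → J1

Each worker is assigned to at most one job, and each job to at most one worker.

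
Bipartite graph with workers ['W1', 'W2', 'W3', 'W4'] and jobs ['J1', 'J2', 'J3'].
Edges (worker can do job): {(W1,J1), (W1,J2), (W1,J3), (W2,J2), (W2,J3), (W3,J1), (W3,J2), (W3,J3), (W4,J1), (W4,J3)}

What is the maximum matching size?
Maximum matching size = 3

Maximum matching: {(W1,J2), (W3,J3), (W4,J1)}
Size: 3

This assigns 3 workers to 3 distinct jobs.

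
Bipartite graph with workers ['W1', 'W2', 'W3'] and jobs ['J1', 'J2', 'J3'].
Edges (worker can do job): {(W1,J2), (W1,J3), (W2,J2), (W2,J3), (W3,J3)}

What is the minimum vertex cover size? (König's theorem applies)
Minimum vertex cover size = 2

By König's theorem: in bipartite graphs,
min vertex cover = max matching = 2

Maximum matching has size 2, so minimum vertex cover also has size 2.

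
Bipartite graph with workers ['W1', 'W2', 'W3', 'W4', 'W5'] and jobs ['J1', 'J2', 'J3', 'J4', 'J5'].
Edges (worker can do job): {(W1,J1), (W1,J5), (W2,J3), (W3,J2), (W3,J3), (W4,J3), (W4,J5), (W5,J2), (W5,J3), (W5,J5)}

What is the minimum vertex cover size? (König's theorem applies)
Minimum vertex cover size = 4

By König's theorem: in bipartite graphs,
min vertex cover = max matching = 4

Maximum matching has size 4, so minimum vertex cover also has size 4.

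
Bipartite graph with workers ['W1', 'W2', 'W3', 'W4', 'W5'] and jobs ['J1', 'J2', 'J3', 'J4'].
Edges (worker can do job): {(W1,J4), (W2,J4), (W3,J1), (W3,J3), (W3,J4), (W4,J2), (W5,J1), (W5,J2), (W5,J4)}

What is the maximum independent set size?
Maximum independent set = 5

By König's theorem:
- Min vertex cover = Max matching = 4
- Max independent set = Total vertices - Min vertex cover
- Max independent set = 9 - 4 = 5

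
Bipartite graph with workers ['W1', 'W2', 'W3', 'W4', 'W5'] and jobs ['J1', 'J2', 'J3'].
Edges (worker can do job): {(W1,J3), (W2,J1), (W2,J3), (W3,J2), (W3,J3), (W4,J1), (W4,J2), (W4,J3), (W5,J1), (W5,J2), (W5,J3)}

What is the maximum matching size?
Maximum matching size = 3

Maximum matching: {(W3,J2), (W4,J1), (W5,J3)}
Size: 3

This assigns 3 workers to 3 distinct jobs.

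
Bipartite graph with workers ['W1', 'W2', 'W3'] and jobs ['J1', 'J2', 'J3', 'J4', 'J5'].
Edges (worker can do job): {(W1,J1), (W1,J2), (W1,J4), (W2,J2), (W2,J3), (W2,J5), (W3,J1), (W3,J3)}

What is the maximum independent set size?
Maximum independent set = 5

By König's theorem:
- Min vertex cover = Max matching = 3
- Max independent set = Total vertices - Min vertex cover
- Max independent set = 8 - 3 = 5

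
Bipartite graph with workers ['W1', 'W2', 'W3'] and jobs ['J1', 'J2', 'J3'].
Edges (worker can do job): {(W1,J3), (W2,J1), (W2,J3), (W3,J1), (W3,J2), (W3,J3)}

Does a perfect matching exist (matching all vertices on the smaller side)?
Yes, perfect matching exists (size 3)

Perfect matching: {(W1,J3), (W2,J1), (W3,J2)}
All 3 vertices on the smaller side are matched.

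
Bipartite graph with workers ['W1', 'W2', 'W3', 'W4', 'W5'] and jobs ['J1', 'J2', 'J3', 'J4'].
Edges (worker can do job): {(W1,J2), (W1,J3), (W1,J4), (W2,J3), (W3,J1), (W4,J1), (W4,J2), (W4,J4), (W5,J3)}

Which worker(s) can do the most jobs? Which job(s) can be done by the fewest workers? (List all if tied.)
Most versatile: W1, W4 (3 jobs); Least covered: J1, J2, J4 (2 workers)

Worker degrees (jobs they can do): W1:3, W2:1, W3:1, W4:3, W5:1
Job degrees (workers who can do it): J1:2, J2:2, J3:3, J4:2

Maximum worker degree is 3, achieved by: W1, W4
Minimum job degree is 2, achieved by: J1, J2, J4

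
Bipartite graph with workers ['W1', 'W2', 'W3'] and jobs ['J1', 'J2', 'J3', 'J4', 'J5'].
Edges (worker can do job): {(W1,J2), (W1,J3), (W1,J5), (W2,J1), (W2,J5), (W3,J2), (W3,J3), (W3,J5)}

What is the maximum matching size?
Maximum matching size = 3

Maximum matching: {(W1,J2), (W2,J5), (W3,J3)}
Size: 3

This assigns 3 workers to 3 distinct jobs.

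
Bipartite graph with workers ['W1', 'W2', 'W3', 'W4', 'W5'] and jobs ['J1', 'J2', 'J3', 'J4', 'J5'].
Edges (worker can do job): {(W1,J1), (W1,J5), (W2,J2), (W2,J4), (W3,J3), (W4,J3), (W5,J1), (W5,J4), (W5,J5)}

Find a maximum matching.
Matching: {(W1,J1), (W2,J2), (W3,J3), (W5,J5)}

Maximum matching (size 4):
  W1 → J1
  W2 → J2
  W3 → J3
  W5 → J5

Each worker is assigned to at most one job, and each job to at most one worker.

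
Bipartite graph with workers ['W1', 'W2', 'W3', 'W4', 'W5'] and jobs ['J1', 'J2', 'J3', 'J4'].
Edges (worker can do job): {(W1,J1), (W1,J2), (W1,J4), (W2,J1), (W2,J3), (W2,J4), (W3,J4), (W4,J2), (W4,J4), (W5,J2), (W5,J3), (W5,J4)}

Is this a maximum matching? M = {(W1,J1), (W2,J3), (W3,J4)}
No, size 3 is not maximum

Proposed matching has size 3.
Maximum matching size for this graph: 4.

This is NOT maximum - can be improved to size 4.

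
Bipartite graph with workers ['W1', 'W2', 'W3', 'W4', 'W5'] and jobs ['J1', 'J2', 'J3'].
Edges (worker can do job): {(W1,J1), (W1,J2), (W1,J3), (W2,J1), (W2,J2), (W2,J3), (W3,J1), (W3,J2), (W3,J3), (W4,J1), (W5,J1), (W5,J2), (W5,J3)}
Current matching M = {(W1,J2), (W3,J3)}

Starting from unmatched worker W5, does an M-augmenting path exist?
Yes: W5 → J1

An M-augmenting path alternates non-matching / matching edges, starting and ending at unmatched vertices.
Path: W5 → J1
(J1 is unmatched in M, so the path is augmenting.)
Flipping edges along this path would increase |M| from 2 to 3.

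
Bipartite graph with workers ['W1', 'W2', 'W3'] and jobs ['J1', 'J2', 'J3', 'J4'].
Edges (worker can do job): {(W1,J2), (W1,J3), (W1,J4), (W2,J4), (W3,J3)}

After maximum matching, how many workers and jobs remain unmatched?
Unmatched: 0 workers, 1 jobs

Maximum matching size: 3
Workers: 3 total, 3 matched, 0 unmatched
Jobs: 4 total, 3 matched, 1 unmatched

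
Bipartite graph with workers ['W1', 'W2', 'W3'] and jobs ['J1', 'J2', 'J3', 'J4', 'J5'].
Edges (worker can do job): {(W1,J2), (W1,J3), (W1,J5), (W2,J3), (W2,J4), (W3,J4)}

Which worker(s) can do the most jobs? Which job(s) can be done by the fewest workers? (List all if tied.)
Most versatile: W1 (3 jobs); Least covered: J1 (0 workers)

Worker degrees (jobs they can do): W1:3, W2:2, W3:1
Job degrees (workers who can do it): J1:0, J2:1, J3:2, J4:2, J5:1

Maximum worker degree is 3, achieved by: W1
Minimum job degree is 0, achieved by: J1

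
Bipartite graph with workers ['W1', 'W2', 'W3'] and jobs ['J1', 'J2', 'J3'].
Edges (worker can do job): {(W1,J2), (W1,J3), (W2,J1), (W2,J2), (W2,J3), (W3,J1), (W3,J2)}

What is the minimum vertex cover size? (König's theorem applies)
Minimum vertex cover size = 3

By König's theorem: in bipartite graphs,
min vertex cover = max matching = 3

Maximum matching has size 3, so minimum vertex cover also has size 3.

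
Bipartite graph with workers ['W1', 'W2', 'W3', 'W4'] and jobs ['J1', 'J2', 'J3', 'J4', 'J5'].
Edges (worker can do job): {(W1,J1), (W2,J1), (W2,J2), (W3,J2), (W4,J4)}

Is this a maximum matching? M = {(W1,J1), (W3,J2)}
No, size 2 is not maximum

Proposed matching has size 2.
Maximum matching size for this graph: 3.

This is NOT maximum - can be improved to size 3.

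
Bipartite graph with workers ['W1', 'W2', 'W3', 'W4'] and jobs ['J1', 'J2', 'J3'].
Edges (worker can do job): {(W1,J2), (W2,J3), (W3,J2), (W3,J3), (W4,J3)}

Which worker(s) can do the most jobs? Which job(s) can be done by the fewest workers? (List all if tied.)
Most versatile: W3 (2 jobs); Least covered: J1 (0 workers)

Worker degrees (jobs they can do): W1:1, W2:1, W3:2, W4:1
Job degrees (workers who can do it): J1:0, J2:2, J3:3

Maximum worker degree is 2, achieved by: W3
Minimum job degree is 0, achieved by: J1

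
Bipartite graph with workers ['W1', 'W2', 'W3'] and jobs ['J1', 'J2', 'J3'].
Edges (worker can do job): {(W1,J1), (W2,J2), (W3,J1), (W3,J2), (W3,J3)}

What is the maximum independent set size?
Maximum independent set = 3

By König's theorem:
- Min vertex cover = Max matching = 3
- Max independent set = Total vertices - Min vertex cover
- Max independent set = 6 - 3 = 3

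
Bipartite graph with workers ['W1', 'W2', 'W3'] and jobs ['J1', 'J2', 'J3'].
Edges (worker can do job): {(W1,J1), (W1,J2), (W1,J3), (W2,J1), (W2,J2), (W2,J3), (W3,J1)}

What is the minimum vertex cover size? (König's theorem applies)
Minimum vertex cover size = 3

By König's theorem: in bipartite graphs,
min vertex cover = max matching = 3

Maximum matching has size 3, so minimum vertex cover also has size 3.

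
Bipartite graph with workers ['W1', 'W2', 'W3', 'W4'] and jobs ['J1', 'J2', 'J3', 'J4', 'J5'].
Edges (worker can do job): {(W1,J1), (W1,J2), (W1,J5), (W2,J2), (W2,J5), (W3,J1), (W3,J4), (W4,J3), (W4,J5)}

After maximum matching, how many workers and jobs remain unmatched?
Unmatched: 0 workers, 1 jobs

Maximum matching size: 4
Workers: 4 total, 4 matched, 0 unmatched
Jobs: 5 total, 4 matched, 1 unmatched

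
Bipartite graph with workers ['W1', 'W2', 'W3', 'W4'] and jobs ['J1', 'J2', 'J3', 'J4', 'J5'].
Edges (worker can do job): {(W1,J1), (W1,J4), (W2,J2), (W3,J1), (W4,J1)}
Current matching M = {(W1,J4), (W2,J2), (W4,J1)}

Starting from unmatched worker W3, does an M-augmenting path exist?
No augmenting path from W3

Alternating search from W3 reaches jobs: {J1}.
Every reachable job is already matched in M, and following those matched edges back to workers exposes no further unvisited jobs.
No M-augmenting path from W3 exists.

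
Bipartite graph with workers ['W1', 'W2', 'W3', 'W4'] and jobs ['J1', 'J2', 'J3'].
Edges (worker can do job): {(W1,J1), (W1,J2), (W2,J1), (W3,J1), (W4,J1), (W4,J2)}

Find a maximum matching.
Matching: {(W1,J2), (W4,J1)}

Maximum matching (size 2):
  W1 → J2
  W4 → J1

Each worker is assigned to at most one job, and each job to at most one worker.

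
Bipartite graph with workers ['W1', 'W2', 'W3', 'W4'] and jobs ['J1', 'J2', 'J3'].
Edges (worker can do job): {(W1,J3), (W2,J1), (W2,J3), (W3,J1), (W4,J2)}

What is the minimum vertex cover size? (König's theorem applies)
Minimum vertex cover size = 3

By König's theorem: in bipartite graphs,
min vertex cover = max matching = 3

Maximum matching has size 3, so minimum vertex cover also has size 3.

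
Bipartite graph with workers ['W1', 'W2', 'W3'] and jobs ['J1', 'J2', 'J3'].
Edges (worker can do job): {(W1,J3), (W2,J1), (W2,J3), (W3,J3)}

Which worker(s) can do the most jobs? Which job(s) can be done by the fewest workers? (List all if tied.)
Most versatile: W2 (2 jobs); Least covered: J2 (0 workers)

Worker degrees (jobs they can do): W1:1, W2:2, W3:1
Job degrees (workers who can do it): J1:1, J2:0, J3:3

Maximum worker degree is 2, achieved by: W2
Minimum job degree is 0, achieved by: J2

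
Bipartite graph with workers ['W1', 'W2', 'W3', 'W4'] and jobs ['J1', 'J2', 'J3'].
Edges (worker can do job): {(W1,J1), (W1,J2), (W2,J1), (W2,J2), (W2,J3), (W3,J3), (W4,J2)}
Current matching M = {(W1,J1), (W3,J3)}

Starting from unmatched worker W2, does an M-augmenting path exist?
Yes: W2 → J2

An M-augmenting path alternates non-matching / matching edges, starting and ending at unmatched vertices.
Path: W2 → J2
(J2 is unmatched in M, so the path is augmenting.)
Flipping edges along this path would increase |M| from 2 to 3.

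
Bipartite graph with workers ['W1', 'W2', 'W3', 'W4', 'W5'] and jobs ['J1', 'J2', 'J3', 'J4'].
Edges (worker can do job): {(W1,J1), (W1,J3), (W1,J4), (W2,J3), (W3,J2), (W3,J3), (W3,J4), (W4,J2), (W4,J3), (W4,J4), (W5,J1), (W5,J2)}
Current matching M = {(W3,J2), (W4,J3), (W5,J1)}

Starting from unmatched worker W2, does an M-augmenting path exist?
Yes: W2 → J3 → W4 → J2 → W3 → J4

An M-augmenting path alternates non-matching / matching edges, starting and ending at unmatched vertices.
Path: W2 → J3 → W4 → J2 → W3 → J4
(J4 is unmatched in M, so the path is augmenting.)
Flipping edges along this path would increase |M| from 3 to 4.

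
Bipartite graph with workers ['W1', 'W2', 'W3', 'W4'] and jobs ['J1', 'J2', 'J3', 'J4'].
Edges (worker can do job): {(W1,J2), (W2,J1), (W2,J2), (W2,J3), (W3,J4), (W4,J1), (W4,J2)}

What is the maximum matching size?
Maximum matching size = 4

Maximum matching: {(W1,J2), (W2,J3), (W3,J4), (W4,J1)}
Size: 4

This assigns 4 workers to 4 distinct jobs.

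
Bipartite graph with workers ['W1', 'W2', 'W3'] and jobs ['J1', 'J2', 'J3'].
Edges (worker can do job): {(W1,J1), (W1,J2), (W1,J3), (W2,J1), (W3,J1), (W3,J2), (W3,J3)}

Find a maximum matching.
Matching: {(W1,J2), (W2,J1), (W3,J3)}

Maximum matching (size 3):
  W1 → J2
  W2 → J1
  W3 → J3

Each worker is assigned to at most one job, and each job to at most one worker.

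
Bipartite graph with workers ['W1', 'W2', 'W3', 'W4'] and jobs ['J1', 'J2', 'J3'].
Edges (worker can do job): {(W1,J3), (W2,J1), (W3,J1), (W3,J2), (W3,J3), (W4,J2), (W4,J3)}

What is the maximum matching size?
Maximum matching size = 3

Maximum matching: {(W2,J1), (W3,J2), (W4,J3)}
Size: 3

This assigns 3 workers to 3 distinct jobs.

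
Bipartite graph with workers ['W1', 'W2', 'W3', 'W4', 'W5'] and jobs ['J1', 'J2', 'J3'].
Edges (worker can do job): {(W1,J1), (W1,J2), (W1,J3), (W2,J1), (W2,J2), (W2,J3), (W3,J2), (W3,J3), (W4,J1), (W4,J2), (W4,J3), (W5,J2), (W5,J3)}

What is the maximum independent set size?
Maximum independent set = 5

By König's theorem:
- Min vertex cover = Max matching = 3
- Max independent set = Total vertices - Min vertex cover
- Max independent set = 8 - 3 = 5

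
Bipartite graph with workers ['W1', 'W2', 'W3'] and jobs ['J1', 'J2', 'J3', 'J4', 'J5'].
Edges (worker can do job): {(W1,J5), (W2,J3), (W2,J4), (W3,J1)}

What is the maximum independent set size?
Maximum independent set = 5

By König's theorem:
- Min vertex cover = Max matching = 3
- Max independent set = Total vertices - Min vertex cover
- Max independent set = 8 - 3 = 5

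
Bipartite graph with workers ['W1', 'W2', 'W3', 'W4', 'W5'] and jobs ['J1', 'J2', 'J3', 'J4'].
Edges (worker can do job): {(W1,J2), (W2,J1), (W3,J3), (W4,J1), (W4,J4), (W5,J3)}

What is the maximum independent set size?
Maximum independent set = 5

By König's theorem:
- Min vertex cover = Max matching = 4
- Max independent set = Total vertices - Min vertex cover
- Max independent set = 9 - 4 = 5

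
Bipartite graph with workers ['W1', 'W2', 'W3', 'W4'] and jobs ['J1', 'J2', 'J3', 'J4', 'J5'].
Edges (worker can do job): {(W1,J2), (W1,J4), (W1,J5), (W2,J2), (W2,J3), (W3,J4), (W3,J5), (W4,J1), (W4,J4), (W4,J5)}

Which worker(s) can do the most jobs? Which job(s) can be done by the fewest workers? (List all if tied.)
Most versatile: W1, W4 (3 jobs); Least covered: J1, J3 (1 workers)

Worker degrees (jobs they can do): W1:3, W2:2, W3:2, W4:3
Job degrees (workers who can do it): J1:1, J2:2, J3:1, J4:3, J5:3

Maximum worker degree is 3, achieved by: W1, W4
Minimum job degree is 1, achieved by: J1, J3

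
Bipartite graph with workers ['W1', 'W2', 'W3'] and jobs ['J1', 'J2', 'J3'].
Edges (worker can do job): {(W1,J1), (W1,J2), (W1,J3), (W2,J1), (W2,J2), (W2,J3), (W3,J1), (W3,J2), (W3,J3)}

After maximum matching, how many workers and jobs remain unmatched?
Unmatched: 0 workers, 0 jobs

Maximum matching size: 3
Workers: 3 total, 3 matched, 0 unmatched
Jobs: 3 total, 3 matched, 0 unmatched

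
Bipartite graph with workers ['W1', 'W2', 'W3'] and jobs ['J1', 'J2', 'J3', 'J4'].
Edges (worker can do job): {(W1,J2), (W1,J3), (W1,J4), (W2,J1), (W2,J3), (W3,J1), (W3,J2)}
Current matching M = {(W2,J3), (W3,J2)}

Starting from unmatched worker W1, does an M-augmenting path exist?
Yes: W1 → J4

An M-augmenting path alternates non-matching / matching edges, starting and ending at unmatched vertices.
Path: W1 → J4
(J4 is unmatched in M, so the path is augmenting.)
Flipping edges along this path would increase |M| from 2 to 3.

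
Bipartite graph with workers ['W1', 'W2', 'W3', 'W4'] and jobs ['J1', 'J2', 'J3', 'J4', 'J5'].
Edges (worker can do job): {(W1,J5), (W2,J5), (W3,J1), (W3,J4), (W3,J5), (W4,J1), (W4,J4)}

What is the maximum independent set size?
Maximum independent set = 6

By König's theorem:
- Min vertex cover = Max matching = 3
- Max independent set = Total vertices - Min vertex cover
- Max independent set = 9 - 3 = 6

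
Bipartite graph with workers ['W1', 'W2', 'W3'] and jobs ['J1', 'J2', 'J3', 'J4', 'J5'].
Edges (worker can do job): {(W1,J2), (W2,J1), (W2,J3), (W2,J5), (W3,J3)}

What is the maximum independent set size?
Maximum independent set = 5

By König's theorem:
- Min vertex cover = Max matching = 3
- Max independent set = Total vertices - Min vertex cover
- Max independent set = 8 - 3 = 5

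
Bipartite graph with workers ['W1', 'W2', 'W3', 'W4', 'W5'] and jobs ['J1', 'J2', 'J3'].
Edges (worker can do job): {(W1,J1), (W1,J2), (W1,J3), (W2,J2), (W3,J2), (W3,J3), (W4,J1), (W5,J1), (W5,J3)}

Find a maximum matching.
Matching: {(W1,J3), (W3,J2), (W5,J1)}

Maximum matching (size 3):
  W1 → J3
  W3 → J2
  W5 → J1

Each worker is assigned to at most one job, and each job to at most one worker.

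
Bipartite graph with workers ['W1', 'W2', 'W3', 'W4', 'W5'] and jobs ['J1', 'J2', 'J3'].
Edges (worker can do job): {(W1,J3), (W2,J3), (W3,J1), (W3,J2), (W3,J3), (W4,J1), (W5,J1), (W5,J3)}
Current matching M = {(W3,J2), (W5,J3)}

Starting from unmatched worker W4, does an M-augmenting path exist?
Yes: W4 → J1

An M-augmenting path alternates non-matching / matching edges, starting and ending at unmatched vertices.
Path: W4 → J1
(J1 is unmatched in M, so the path is augmenting.)
Flipping edges along this path would increase |M| from 2 to 3.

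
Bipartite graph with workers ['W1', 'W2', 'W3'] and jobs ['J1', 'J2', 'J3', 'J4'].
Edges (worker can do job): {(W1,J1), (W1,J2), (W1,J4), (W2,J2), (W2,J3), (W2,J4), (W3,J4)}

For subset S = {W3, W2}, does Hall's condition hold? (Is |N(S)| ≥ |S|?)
Yes: |N(S)| = 3, |S| = 2

Subset S = {W3, W2}
Neighbors N(S) = {J2, J3, J4}

|N(S)| = 3, |S| = 2
Hall's condition: |N(S)| ≥ |S| is satisfied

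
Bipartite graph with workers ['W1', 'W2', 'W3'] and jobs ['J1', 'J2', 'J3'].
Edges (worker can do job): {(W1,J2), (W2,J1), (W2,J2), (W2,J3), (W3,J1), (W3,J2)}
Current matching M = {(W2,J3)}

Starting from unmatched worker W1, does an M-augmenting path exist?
Yes: W1 → J2

An M-augmenting path alternates non-matching / matching edges, starting and ending at unmatched vertices.
Path: W1 → J2
(J2 is unmatched in M, so the path is augmenting.)
Flipping edges along this path would increase |M| from 1 to 2.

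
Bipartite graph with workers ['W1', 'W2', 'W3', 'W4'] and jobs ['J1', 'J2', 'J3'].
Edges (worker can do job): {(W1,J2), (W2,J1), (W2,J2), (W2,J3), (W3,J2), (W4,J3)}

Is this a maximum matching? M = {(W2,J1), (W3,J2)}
No, size 2 is not maximum

Proposed matching has size 2.
Maximum matching size for this graph: 3.

This is NOT maximum - can be improved to size 3.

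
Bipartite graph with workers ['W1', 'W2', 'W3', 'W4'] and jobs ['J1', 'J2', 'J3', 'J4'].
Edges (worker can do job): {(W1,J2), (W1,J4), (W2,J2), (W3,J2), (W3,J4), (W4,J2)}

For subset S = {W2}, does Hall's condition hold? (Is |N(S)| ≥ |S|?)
Yes: |N(S)| = 1, |S| = 1

Subset S = {W2}
Neighbors N(S) = {J2}

|N(S)| = 1, |S| = 1
Hall's condition: |N(S)| ≥ |S| is satisfied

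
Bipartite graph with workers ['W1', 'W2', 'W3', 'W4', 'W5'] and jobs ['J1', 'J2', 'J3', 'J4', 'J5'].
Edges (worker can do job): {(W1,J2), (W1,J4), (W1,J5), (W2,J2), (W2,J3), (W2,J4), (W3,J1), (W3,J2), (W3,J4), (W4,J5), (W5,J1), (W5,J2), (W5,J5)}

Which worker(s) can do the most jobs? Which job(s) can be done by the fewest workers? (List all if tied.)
Most versatile: W1, W2, W3, W5 (3 jobs); Least covered: J3 (1 workers)

Worker degrees (jobs they can do): W1:3, W2:3, W3:3, W4:1, W5:3
Job degrees (workers who can do it): J1:2, J2:4, J3:1, J4:3, J5:3

Maximum worker degree is 3, achieved by: W1, W2, W3, W5
Minimum job degree is 1, achieved by: J3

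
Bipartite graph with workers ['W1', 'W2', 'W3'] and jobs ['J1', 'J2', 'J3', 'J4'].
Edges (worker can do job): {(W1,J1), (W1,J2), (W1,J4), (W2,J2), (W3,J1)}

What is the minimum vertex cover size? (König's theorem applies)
Minimum vertex cover size = 3

By König's theorem: in bipartite graphs,
min vertex cover = max matching = 3

Maximum matching has size 3, so minimum vertex cover also has size 3.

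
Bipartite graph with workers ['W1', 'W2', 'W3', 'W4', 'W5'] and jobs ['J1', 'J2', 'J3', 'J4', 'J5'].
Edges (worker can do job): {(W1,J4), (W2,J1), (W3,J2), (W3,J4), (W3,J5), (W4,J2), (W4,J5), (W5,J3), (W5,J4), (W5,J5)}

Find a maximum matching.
Matching: {(W1,J4), (W2,J1), (W3,J5), (W4,J2), (W5,J3)}

Maximum matching (size 5):
  W1 → J4
  W2 → J1
  W3 → J5
  W4 → J2
  W5 → J3

Each worker is assigned to at most one job, and each job to at most one worker.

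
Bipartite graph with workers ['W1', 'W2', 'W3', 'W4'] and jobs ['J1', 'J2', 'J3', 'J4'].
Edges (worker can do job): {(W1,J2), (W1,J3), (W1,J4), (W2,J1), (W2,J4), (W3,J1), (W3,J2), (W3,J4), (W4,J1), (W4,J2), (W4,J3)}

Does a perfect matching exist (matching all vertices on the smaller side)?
Yes, perfect matching exists (size 4)

Perfect matching: {(W1,J3), (W2,J4), (W3,J1), (W4,J2)}
All 4 vertices on the smaller side are matched.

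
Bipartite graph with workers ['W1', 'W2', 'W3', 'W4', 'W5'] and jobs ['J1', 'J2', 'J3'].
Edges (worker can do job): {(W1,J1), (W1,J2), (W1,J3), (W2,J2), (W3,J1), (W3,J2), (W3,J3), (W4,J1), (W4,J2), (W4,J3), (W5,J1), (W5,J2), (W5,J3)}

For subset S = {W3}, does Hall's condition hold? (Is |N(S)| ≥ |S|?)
Yes: |N(S)| = 3, |S| = 1

Subset S = {W3}
Neighbors N(S) = {J1, J2, J3}

|N(S)| = 3, |S| = 1
Hall's condition: |N(S)| ≥ |S| is satisfied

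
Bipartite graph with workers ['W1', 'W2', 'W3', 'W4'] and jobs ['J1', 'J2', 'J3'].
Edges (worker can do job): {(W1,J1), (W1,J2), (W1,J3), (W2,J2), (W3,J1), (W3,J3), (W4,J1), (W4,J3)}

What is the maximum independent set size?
Maximum independent set = 4

By König's theorem:
- Min vertex cover = Max matching = 3
- Max independent set = Total vertices - Min vertex cover
- Max independent set = 7 - 3 = 4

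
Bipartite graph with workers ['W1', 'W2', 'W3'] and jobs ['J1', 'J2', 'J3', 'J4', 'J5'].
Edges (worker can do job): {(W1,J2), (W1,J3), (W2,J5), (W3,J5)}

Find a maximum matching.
Matching: {(W1,J2), (W3,J5)}

Maximum matching (size 2):
  W1 → J2
  W3 → J5

Each worker is assigned to at most one job, and each job to at most one worker.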